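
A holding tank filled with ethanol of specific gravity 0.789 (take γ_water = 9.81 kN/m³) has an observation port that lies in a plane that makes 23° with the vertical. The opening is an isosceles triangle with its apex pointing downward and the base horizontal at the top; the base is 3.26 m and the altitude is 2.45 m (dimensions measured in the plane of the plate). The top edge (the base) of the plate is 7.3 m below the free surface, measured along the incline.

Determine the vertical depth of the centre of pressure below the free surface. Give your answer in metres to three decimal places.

γ = 0.789 × 9.81 = 7.74009 kN/m³.
The plate makes 23° with the vertical, i.e. θ = 90° − 23° = 67° to the horizontal. Measuring y along the incline from the free-surface line, vertical depth h = y·sinθ with sinθ = 0.920505.
With the apex down, the centroid sits h/3 = 2.45/3 = 0.816667 m below the base (the top edge), so y_c = 7.3 + 0.816667 = 8.11667 m and h_c = 8.11667 × 0.920505 = 7.47144 m.
A = ½ × 3.26 × 2.45 = 3.9935 m².
Resultant F = γ·h_c·A = 7.74009 × 7.47144 × 3.9935 = 230.943 kN.
I_c = b·h³/36 = 3.26 × 2.45³/36 = 1.33172 m⁴.
Centre of pressure: y_p = y_c + I_c/(y_c·A) = 8.11667 + 1.33172/(8.11667 × 3.9935) = 8.11667 + 0.0410848 = 8.15775 m along the plane.
Vertically, h_p = y_p·sinθ = 8.15775 × 0.920505 = 7.50925 m.

h_p = 7.509 m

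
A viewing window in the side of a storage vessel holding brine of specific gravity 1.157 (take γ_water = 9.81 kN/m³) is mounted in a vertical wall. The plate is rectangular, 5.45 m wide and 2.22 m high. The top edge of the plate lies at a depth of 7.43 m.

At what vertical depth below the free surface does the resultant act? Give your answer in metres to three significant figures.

h_p = 8.59 m

γ = 1.157 × 9.81 = 11.35017 kN/m³.
The centroid lies 2.22/2 = 1.11 m below the top edge, so the centroid depth is h_c = 7.43 + 1.11 = 8.54 m.
A = 5.45 × 2.22 = 12.099 m².
Resultant F = γ·h_c·A = 11.35017 × 8.54 × 12.099 = 1172.76 kN.
I_c = b·h³/12 = 5.45 × 2.22³/12 = 4.96906 m⁴.
Centre of pressure: y_p = y_c + I_c/(y_c·A) = 8.54 + 4.96906/(8.54 × 12.099) = 8.54 + 0.0480913 = 8.58809 m along the plane.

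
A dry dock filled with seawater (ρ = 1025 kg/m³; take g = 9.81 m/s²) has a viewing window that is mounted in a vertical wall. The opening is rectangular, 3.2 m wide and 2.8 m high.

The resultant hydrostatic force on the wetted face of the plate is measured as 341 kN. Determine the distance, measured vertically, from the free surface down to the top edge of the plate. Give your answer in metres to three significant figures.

d_top ≈ 2.38 m

γ = ρg = 1025 × 9.81 / 1000 = 10.05525 kN/m³.
A = 3.2 × 2.8 = 8.96 m².
From F = γ·h_c·A, the centroid depth is h_c = 341/(10.05525 × 8.96) = 3.78489 m.
The centroid lies 2.8/2 = 1.4 m below the top edge, so the top edge sits at h_top = 3.78489 − 1.4 = 2.38489 m below the surface.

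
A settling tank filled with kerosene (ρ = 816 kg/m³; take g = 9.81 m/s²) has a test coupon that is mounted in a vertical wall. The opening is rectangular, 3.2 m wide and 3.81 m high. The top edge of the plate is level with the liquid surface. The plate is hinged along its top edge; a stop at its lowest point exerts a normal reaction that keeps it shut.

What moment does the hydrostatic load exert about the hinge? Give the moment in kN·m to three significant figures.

γ = ρg = 816 × 9.81 / 1000 = 8.00496 kN/m³.
The centroid lies 3.81/2 = 1.905 m below the top edge, so the centroid depth is h_c = 1.905 m.
A = 3.2 × 3.81 = 12.192 m².
Resultant F = γ·h_c·A = 8.00496 × 1.905 × 12.192 = 185.921 kN.
I_c = b·h³/12 = 3.2 × 3.81³/12 = 14.7484 m⁴.
Centre of pressure: y_p = y_c + I_c/(y_c·A) = 1.905 + 14.7484/(1.905 × 12.192) = 1.905 + 0.635002 = 2.54 m along the plane.
The resultant acts 1.905 + 0.635002 = 2.54 m (along the plate) below the hinge at the top edge, so the moment about the hinge is M = F × 2.54 = 185.921 × 2.54 = 472.239 kN·m.

M ≈ 472 kN·m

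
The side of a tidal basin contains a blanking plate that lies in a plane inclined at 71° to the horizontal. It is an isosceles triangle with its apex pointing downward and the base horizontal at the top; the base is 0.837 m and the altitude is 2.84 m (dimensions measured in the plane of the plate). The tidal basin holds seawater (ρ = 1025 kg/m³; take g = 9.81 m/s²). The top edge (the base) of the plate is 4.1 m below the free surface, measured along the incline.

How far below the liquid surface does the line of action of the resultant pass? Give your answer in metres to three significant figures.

h_p = 4.86 m

γ = ρg = 1025 × 9.81 / 1000 = 10.05525 kN/m³.
Let θ = 71° be the plate's angle to the horizontal; measure y along the incline from where the plane meets the free surface. Vertical depth h = y·sinθ with sinθ = 0.945519.
With the apex down, the centroid sits h/3 = 2.84/3 = 0.946667 m below the base (the top edge), so y_c = 4.1 + 0.946667 = 5.04667 m and h_c = 5.04667 × 0.945519 = 4.77172 m.
A = ½ × 0.837 × 2.84 = 1.18854 m².
Resultant F = γ·h_c·A = 10.05525 × 4.77172 × 1.18854 = 57.0271 kN.
I_c = b·h³/36 = 0.837 × 2.84³/36 = 0.532572 m⁴.
Centre of pressure: y_p = y_c + I_c/(y_c·A) = 5.04667 + 0.532572/(5.04667 × 1.18854) = 5.04667 + 0.0887891 = 5.13546 m along the plane.
Vertically, h_p = y_p·sinθ = 5.13546 × 0.945519 = 4.85568 m.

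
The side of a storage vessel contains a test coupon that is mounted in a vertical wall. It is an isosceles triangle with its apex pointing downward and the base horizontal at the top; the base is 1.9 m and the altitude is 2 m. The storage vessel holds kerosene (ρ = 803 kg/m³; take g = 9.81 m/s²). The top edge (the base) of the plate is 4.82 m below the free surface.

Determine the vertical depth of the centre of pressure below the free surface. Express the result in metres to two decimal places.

γ = ρg = 803 × 9.81 / 1000 = 7.87743 kN/m³.
With the apex down, the centroid sits h/3 = 2/3 = 0.666667 m below the base (the top edge), so the centroid depth is h_c = 4.82 + 0.666667 = 5.48667 m.
A = ½ × 1.9 × 2 = 1.9 m².
Resultant F = γ·h_c·A = 7.87743 × 5.48667 × 1.9 = 82.1196 kN.
I_c = b·h³/36 = 1.9 × 2³/36 = 0.422222 m⁴.
Centre of pressure: y_p = y_c + I_c/(y_c·A) = 5.48667 + 0.422222/(5.48667 × 1.9) = 5.48667 + 0.0405022 = 5.52717 m along the plane.

h_p = 5.53 m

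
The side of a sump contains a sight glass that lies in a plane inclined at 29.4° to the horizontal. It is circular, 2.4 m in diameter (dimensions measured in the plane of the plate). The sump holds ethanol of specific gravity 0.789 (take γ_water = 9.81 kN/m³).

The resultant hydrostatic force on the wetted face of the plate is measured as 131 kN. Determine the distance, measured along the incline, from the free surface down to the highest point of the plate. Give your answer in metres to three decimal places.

y_top ≈ 6.421 m

γ = 0.789 × 9.81 = 7.74009 kN/m³.
A = π(1.2)² = 4.52389 m².
From F = γ·h_c·A, the centroid depth is h_c = 131/(7.74009 × 4.52389) = 3.74122 m.
Let θ = 29.4° be the plate's angle to the horizontal; measure y along the incline from where the plane meets the free surface. Vertical depth h = y·sinθ with sinθ = 0.490904.
Along the incline, y_c = h_c/sinθ = 3.74122/0.490904 = 7.62108 m.
The centroid is at the centre, 1.2 m below the top of the plate, so the highest point sits at y_top = 7.62108 − 1.2 = 6.42108 m along the incline.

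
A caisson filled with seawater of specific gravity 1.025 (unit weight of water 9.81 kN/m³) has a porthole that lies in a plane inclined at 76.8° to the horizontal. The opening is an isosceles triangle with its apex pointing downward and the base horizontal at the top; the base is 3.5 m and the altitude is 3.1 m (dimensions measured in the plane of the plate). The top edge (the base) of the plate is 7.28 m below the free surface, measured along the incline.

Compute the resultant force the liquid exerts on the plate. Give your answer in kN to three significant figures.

γ = 1.025 × 9.81 = 10.05525 kN/m³.
Let θ = 76.8° be the plate's angle to the horizontal; measure y along the incline from where the plane meets the free surface. Vertical depth h = y·sinθ with sinθ = 0.973579.
With the apex down, the centroid sits h/3 = 3.1/3 = 1.03333 m below the base (the top edge), so y_c = 7.28 + 1.03333 = 8.31333 m and h_c = 8.31333 × 0.973579 = 8.09368 m.
A = ½ × 3.5 × 3.1 = 5.425 m².
Resultant F = γ·h_c·A = 10.05525 × 8.09368 × 5.425 = 441.508 kN.

F ≈ 442 kN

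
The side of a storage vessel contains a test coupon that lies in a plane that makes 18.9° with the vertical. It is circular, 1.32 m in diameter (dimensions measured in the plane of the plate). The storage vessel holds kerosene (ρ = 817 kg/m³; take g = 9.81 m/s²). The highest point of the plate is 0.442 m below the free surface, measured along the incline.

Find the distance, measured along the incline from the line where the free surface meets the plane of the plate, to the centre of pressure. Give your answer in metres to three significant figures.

γ = ρg = 817 × 9.81 / 1000 = 8.01477 kN/m³.
The plate makes 18.9° with the vertical, i.e. θ = 90° − 18.9° = 71.1° to the horizontal. Measuring y along the incline from the free-surface line, vertical depth h = y·sinθ with sinθ = 0.946085.
The centroid is at the centre, 0.66 m below the top of the plate, so y_c = 0.442 + 0.66 = 1.102 m and h_c = 1.102 × 0.946085 = 1.04259 m.
A = π(0.66)² = 1.36848 m².
Resultant F = γ·h_c·A = 8.01477 × 1.04259 × 1.36848 = 11.4352 kN.
I_c = πr⁴/4 = π × 0.66⁴/4 = 0.149027 m⁴.
Centre of pressure: y_p = y_c + I_c/(y_c·A) = 1.102 + 0.149027/(1.102 × 1.36848) = 1.102 + 0.09882 = 1.20082 m along the plane.

y_p = 1.20 m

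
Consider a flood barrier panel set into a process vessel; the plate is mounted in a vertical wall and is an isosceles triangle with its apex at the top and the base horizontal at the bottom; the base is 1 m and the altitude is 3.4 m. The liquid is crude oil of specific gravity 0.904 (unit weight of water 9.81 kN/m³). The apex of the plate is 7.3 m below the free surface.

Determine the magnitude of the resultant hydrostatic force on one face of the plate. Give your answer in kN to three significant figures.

F ≈ 144 kN

γ = 0.904 × 9.81 = 8.86824 kN/m³.
With the apex up, the centroid sits 2h/3 = 2 × 3.4/3 = 2.26667 m below the apex, so the centroid depth is h_c = 7.3 + 2.26667 = 9.56667 m.
A = ½ × 1 × 3.4 = 1.7 m².
Resultant F = γ·h_c·A = 8.86824 × 9.56667 × 1.7 = 144.227 kN.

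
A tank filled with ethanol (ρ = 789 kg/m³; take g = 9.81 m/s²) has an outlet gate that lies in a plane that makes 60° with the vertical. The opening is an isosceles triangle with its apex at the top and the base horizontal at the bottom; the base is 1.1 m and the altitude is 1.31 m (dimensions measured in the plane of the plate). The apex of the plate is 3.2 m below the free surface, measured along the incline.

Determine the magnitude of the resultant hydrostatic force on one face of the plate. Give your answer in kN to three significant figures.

γ = ρg = 789 × 9.81 / 1000 = 7.74009 kN/m³.
The plate makes 60° with the vertical, i.e. θ = 90° − 60° = 30° to the horizontal. Measuring y along the incline from the free-surface line, vertical depth h = y·sinθ with sinθ = 0.500000.
With the apex up, the centroid sits 2h/3 = 2 × 1.31/3 = 0.873333 m below the apex, so y_c = 3.2 + 0.873333 = 4.07333 m and h_c = 4.07333 × 0.500000 = 2.03667 m.
A = ½ × 1.1 × 1.31 = 0.7205 m².
Resultant F = γ·h_c·A = 7.74009 × 2.03667 × 0.7205 = 11.358 kN.

F ≈ 11.4 kN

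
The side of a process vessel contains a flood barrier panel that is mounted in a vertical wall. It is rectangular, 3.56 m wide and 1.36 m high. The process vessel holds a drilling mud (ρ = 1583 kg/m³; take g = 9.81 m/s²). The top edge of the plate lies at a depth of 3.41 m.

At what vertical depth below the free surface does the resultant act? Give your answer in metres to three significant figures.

γ = ρg = 1583 × 9.81 / 1000 = 15.52923 kN/m³.
The centroid lies 1.36/2 = 0.68 m below the top edge, so the centroid depth is h_c = 3.41 + 0.68 = 4.09 m.
A = 3.56 × 1.36 = 4.8416 m².
Resultant F = γ·h_c·A = 15.52923 × 4.09 × 4.8416 = 307.512 kN.
I_c = b·h³/12 = 3.56 × 1.36³/12 = 0.746252 m⁴.
Centre of pressure: y_p = y_c + I_c/(y_c·A) = 4.09 + 0.746252/(4.09 × 4.8416) = 4.09 + 0.0376854 = 4.12769 m along the plane.

h_p = 4.13 m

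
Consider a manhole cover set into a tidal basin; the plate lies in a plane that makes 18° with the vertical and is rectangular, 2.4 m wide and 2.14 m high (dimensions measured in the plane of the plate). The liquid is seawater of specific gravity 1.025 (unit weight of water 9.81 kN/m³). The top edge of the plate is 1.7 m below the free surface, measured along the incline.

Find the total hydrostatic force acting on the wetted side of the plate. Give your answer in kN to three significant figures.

γ = 1.025 × 9.81 = 10.05525 kN/m³.
The plate makes 18° with the vertical, i.e. θ = 90° − 18° = 72° to the horizontal. Measuring y along the incline from the free-surface line, vertical depth h = y·sinθ with sinθ = 0.951057.
The centroid lies 2.14/2 = 1.07 m below the top edge, so y_c = 1.7 + 1.07 = 2.77 m and h_c = 2.77 × 0.951057 = 2.63443 m.
A = 2.4 × 2.14 = 5.136 m².
Resultant F = γ·h_c·A = 10.05525 × 2.63443 × 5.136 = 136.052 kN.

F ≈ 136 kN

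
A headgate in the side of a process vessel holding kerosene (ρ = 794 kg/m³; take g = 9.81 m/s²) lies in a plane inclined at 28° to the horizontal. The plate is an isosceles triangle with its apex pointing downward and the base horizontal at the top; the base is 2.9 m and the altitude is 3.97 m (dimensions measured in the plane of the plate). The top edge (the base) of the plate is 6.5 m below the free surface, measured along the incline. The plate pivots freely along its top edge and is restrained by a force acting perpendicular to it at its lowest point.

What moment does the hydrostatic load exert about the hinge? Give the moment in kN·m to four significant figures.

γ = ρg = 794 × 9.81 / 1000 = 7.78914 kN/m³.
Let θ = 28° be the plate's angle to the horizontal; measure y along the incline from where the plane meets the free surface. Vertical depth h = y·sinθ with sinθ = 0.469472.
With the apex down, the centroid sits h/3 = 3.97/3 = 1.32333 m below the base (the top edge), so y_c = 6.5 + 1.32333 = 7.82333 m and h_c = 7.82333 × 0.469472 = 3.67283 m.
A = ½ × 2.9 × 3.97 = 5.7565 m².
Resultant F = γ·h_c·A = 7.78914 × 3.67283 × 5.7565 = 164.683 kN.
I_c = b·h³/36 = 2.9 × 3.97³/36 = 5.04042 m⁴.
Centre of pressure: y_p = y_c + I_c/(y_c·A) = 7.82333 + 5.04042/(7.82333 × 5.7565) = 7.82333 + 0.111922 = 7.93525 m along the plane.
The resultant acts 1.32333 + 0.111922 = 1.43525 m (along the plate) below the hinge at the top edge, so the moment about the hinge is M = F × 1.43525 = 164.683 × 1.43525 = 236.361 kN·m.

M ≈ 236.4 kN·m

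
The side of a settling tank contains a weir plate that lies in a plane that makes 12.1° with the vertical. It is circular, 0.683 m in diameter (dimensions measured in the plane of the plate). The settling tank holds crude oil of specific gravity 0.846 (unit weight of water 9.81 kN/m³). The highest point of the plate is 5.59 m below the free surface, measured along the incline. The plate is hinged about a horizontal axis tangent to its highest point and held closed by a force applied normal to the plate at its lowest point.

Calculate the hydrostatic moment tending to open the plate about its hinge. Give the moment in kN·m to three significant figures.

M ≈ 6.11 kN·m

γ = 0.846 × 9.81 = 8.29926 kN/m³.
The plate makes 12.1° with the vertical, i.e. θ = 90° − 12.1° = 77.9° to the horizontal. Measuring y along the incline from the free-surface line, vertical depth h = y·sinθ with sinθ = 0.977783.
The centroid is at the centre, 0.3415 m below the top of the plate, so y_c = 5.59 + 0.3415 = 5.9315 m and h_c = 5.9315 × 0.977783 = 5.79972 m.
A = π(0.3415)² = 0.36638 m².
Resultant F = γ·h_c·A = 8.29926 × 5.79972 × 0.36638 = 17.6351 kN.
I_c = πr⁴/4 = π × 0.3415⁴/4 = 0.010682 m⁴.
Centre of pressure: y_p = y_c + I_c/(y_c·A) = 5.9315 + 0.010682/(5.9315 × 0.36638) = 5.9315 + 0.00491537 = 5.93642 m along the plane.
The resultant acts 0.3415 + 0.00491537 = 0.346415 m (along the plate) below the hinge at the top edge, so the moment about the hinge is M = F × 0.346415 = 17.6351 × 0.346415 = 6.10906 kN·m.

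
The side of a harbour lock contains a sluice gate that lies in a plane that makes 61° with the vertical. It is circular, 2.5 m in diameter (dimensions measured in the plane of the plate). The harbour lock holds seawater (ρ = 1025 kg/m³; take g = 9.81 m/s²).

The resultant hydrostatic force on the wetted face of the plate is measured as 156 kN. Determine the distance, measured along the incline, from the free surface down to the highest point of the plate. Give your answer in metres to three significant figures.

γ = ρg = 1025 × 9.81 / 1000 = 10.05525 kN/m³.
A = π(1.25)² = 4.90874 m².
From F = γ·h_c·A, the centroid depth is h_c = 156/(10.05525 × 4.90874) = 3.16054 m.
The plate makes 61° with the vertical, i.e. θ = 90° − 61° = 29° to the horizontal. Measuring y along the incline from the free-surface line, vertical depth h = y·sinθ with sinθ = 0.484810.
Along the incline, y_c = h_c/sinθ = 3.16054/0.484810 = 6.51913 m.
The centroid is at the centre, 1.25 m below the top of the plate, so the highest point sits at y_top = 6.51913 − 1.25 = 5.26913 m along the incline.

y_top ≈ 5.27 m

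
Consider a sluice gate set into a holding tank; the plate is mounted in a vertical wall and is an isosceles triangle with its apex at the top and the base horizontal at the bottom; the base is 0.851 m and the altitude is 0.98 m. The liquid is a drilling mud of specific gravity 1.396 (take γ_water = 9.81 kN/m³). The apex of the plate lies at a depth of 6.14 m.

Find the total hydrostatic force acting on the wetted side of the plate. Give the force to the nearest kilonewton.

γ = 1.396 × 9.81 = 13.69476 kN/m³.
With the apex up, the centroid sits 2h/3 = 2 × 0.98/3 = 0.653333 m below the apex, so the centroid depth is h_c = 6.14 + 0.653333 = 6.79333 m.
A = ½ × 0.851 × 0.98 = 0.41699 m².
Resultant F = γ·h_c·A = 13.69476 × 6.79333 × 0.41699 = 38.7938 kN.

F ≈ 39 kN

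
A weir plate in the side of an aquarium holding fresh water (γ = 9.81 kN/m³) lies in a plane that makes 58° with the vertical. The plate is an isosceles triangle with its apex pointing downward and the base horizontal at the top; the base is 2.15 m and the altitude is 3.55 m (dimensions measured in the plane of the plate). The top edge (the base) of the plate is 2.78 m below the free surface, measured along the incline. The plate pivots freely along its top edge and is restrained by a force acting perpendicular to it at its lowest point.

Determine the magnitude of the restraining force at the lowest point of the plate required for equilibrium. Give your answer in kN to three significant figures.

γ = 9.81 kN/m³.
The plate makes 58° with the vertical, i.e. θ = 90° − 58° = 32° to the horizontal. Measuring y along the incline from the free-surface line, vertical depth h = y·sinθ with sinθ = 0.529919.
With the apex down, the centroid sits h/3 = 3.55/3 = 1.18333 m below the base (the top edge), so y_c = 2.78 + 1.18333 = 3.96333 m and h_c = 3.96333 × 0.529919 = 2.10024 m.
A = ½ × 2.15 × 3.55 = 3.81625 m².
Resultant F = γ·h_c·A = 9.81 × 2.10024 × 3.81625 = 78.6276 kN.
I_c = b·h³/36 = 2.15 × 3.55³/36 = 2.67191 m⁴.
Centre of pressure: y_p = y_c + I_c/(y_c·A) = 3.96333 + 2.67191/(3.96333 × 3.81625) = 3.96333 + 0.176655 = 4.13999 m along the plane.
The resultant acts 1.18333 + 0.176655 = 1.35998 m (along the plate) below the hinge at the top edge, so the moment about the hinge is M = F × 1.35998 = 78.6276 × 1.35998 = 106.932 kN·m.
A normal force at the bottom, 3.55 m from the hinge, must supply this moment: P = 106.932/3.55 = 30.1217 kN.

P ≈ 30.1 kN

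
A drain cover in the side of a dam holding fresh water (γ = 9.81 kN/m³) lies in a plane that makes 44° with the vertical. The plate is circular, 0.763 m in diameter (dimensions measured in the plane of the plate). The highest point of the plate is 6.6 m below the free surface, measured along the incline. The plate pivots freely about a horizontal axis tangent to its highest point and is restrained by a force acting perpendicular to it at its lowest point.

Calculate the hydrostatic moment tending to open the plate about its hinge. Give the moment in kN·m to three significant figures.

M ≈ 8.71 kN·m

γ = 9.81 kN/m³.
The plate makes 44° with the vertical, i.e. θ = 90° − 44° = 46° to the horizontal. Measuring y along the incline from the free-surface line, vertical depth h = y·sinθ with sinθ = 0.719340.
The centroid is at the centre, 0.3815 m below the top of the plate, so y_c = 6.6 + 0.3815 = 6.9815 m and h_c = 6.9815 × 0.719340 = 5.02207 m.
A = π(0.3815)² = 0.457234 m².
Resultant F = γ·h_c·A = 9.81 × 5.02207 × 0.457234 = 22.5263 kN.
I_c = πr⁴/4 = π × 0.3815⁴/4 = 0.0166367 m⁴.
Centre of pressure: y_p = y_c + I_c/(y_c·A) = 6.9815 + 0.0166367/(6.9815 × 0.457234) = 6.9815 + 0.00521171 = 6.98671 m along the plane.
The resultant acts 0.3815 + 0.00521171 = 0.386712 m (along the plate) below the hinge at the top edge, so the moment about the hinge is M = F × 0.386712 = 22.5263 × 0.386712 = 8.71119 kN·m.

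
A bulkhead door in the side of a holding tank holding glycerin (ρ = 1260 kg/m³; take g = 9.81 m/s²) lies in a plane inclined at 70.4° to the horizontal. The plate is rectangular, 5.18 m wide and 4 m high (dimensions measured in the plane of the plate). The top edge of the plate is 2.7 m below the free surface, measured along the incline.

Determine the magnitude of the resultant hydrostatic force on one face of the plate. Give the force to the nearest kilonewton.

γ = ρg = 1260 × 9.81 / 1000 = 12.3606 kN/m³.
Let θ = 70.4° be the plate's angle to the horizontal; measure y along the incline from where the plane meets the free surface. Vertical depth h = y·sinθ with sinθ = 0.942057.
The centroid lies 4/2 = 2 m below the top edge, so y_c = 2.7 + 2 = 4.7 m and h_c = 4.7 × 0.942057 = 4.42767 m.
A = 5.18 × 4 = 20.72 m².
Resultant F = γ·h_c·A = 12.3606 × 4.42767 × 20.72 = 1133.98 kN.

F ≈ 1134 kN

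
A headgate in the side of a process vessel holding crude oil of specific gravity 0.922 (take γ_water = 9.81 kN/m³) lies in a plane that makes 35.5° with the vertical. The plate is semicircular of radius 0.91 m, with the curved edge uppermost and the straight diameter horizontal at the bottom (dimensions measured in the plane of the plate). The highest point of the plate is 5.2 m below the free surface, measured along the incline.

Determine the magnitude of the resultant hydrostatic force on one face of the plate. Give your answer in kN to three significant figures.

F ≈ 54.8 kN

γ = 0.922 × 9.81 = 9.04482 kN/m³.
The plate makes 35.5° with the vertical, i.e. θ = 90° − 35.5° = 54.5° to the horizontal. Measuring y along the incline from the free-surface line, vertical depth h = y·sinθ with sinθ = 0.814116.
The centroid lies 4r/(3π) = 0.386216 m above the diameter, so r − 4r/(3π) = 0.91 − 0.386216 = 0.523784 m below the topmost point, so y_c = 5.2 + 0.523784 = 5.72378 m and h_c = 5.72378 × 0.814116 = 4.65982 m.
A = πr²/2 = π × 0.91²/2 = 1.30078 m².
Resultant F = γ·h_c·A = 9.04482 × 4.65982 × 1.30078 = 54.8243 kN.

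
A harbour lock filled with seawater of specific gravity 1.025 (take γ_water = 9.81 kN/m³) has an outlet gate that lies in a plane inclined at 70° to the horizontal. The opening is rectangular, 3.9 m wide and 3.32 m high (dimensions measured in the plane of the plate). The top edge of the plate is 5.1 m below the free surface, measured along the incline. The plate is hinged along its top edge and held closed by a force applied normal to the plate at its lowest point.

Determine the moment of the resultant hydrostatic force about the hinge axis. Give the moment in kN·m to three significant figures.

M ≈ 1490 kN·m

γ = 1.025 × 9.81 = 10.05525 kN/m³.
Let θ = 70° be the plate's angle to the horizontal; measure y along the incline from where the plane meets the free surface. Vertical depth h = y·sinθ with sinθ = 0.939693.
The centroid lies 3.32/2 = 1.66 m below the top edge, so y_c = 5.1 + 1.66 = 6.76 m and h_c = 6.76 × 0.939693 = 6.35232 m.
A = 3.9 × 3.32 = 12.948 m².
Resultant F = γ·h_c·A = 10.05525 × 6.35232 × 12.948 = 827.043 kN.
I_c = b·h³/12 = 3.9 × 3.32³/12 = 11.8932 m⁴.
Centre of pressure: y_p = y_c + I_c/(y_c·A) = 6.76 + 11.8932/(6.76 × 12.948) = 6.76 + 0.135878 = 6.89588 m along the plane.
The resultant acts 1.66 + 0.135878 = 1.79588 m (along the plate) below the hinge at the top edge, so the moment about the hinge is M = F × 1.79588 = 827.043 × 1.79588 = 1485.27 kN·m.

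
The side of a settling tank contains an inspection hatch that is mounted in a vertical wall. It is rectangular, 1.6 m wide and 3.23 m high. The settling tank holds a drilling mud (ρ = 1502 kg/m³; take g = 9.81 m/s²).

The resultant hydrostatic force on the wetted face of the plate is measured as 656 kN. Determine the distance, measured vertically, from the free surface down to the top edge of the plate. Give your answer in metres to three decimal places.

d_top ≈ 7.000 m

γ = ρg = 1502 × 9.81 / 1000 = 14.73462 kN/m³.
A = 1.6 × 3.23 = 5.168 m².
From F = γ·h_c·A, the centroid depth is h_c = 656/(14.73462 × 5.168) = 8.61474 m.
The centroid lies 3.23/2 = 1.615 m below the top edge, so the top edge sits at h_top = 8.61474 − 1.615 = 6.99974 m below the surface.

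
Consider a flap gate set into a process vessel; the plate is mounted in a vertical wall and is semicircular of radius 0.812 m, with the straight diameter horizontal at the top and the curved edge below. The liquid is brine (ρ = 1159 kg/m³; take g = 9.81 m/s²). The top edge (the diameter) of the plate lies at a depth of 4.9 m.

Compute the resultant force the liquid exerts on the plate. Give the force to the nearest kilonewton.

γ = ρg = 1159 × 9.81 / 1000 = 11.36979 kN/m³.
The centroid of a semicircle lies 4r/(3π) = 0.344624 m from the diameter, here below the top edge, so the centroid depth is h_c = 4.9 + 0.344624 = 5.24462 m.
A = πr²/2 = π × 0.812²/2 = 1.0357 m².
Resultant F = γ·h_c·A = 11.36979 × 5.24462 × 1.0357 = 61.759 kN.

F ≈ 62 kN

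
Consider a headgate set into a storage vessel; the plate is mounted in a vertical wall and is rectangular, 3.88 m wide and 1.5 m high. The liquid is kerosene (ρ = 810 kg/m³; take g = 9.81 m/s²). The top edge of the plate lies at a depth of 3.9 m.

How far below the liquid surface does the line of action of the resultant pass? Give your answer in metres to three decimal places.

γ = ρg = 810 × 9.81 / 1000 = 7.9461 kN/m³.
The centroid lies 1.5/2 = 0.75 m below the top edge, so the centroid depth is h_c = 3.9 + 0.75 = 4.65 m.
A = 3.88 × 1.5 = 5.82 m².
Resultant F = γ·h_c·A = 7.9461 × 4.65 × 5.82 = 215.045 kN.
I_c = b·h³/12 = 3.88 × 1.5³/12 = 1.09125 m⁴.
Centre of pressure: y_p = y_c + I_c/(y_c·A) = 4.65 + 1.09125/(4.65 × 5.82) = 4.65 + 0.0403226 = 4.69032 m along the plane.

h_p = 4.690 m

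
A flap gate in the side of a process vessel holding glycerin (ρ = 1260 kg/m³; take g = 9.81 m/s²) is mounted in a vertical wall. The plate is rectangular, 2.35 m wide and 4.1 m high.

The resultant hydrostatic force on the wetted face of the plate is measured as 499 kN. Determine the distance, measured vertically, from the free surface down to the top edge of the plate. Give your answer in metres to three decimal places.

γ = ρg = 1260 × 9.81 / 1000 = 12.3606 kN/m³.
A = 2.35 × 4.1 = 9.635 m².
From F = γ·h_c·A, the centroid depth is h_c = 499/(12.3606 × 9.635) = 4.18995 m.
The centroid lies 4.1/2 = 2.05 m below the top edge, so the top edge sits at h_top = 4.18995 − 2.05 = 2.13995 m below the surface.

d_top ≈ 2.140 m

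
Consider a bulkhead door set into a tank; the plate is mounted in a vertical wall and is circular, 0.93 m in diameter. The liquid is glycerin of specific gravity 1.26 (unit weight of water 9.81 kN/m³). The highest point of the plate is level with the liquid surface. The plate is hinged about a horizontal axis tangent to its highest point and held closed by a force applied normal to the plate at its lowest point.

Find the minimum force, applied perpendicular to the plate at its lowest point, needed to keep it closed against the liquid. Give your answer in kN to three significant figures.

P ≈ 2.44 kN

γ = 1.26 × 9.81 = 12.3606 kN/m³.
The centroid is at the centre, 0.465 m below the top of the plate, so the centroid depth is h_c = 0.465 m.
A = π(0.465)² = 0.679291 m².
Resultant F = γ·h_c·A = 12.3606 × 0.465 × 0.679291 = 3.90435 kN.
I_c = πr⁴/4 = π × 0.465⁴/4 = 0.0367199 m⁴.
Centre of pressure: y_p = y_c + I_c/(y_c·A) = 0.465 + 0.0367199/(0.465 × 0.679291) = 0.465 + 0.11625 = 0.58125 m along the plane.
The resultant acts 0.465 + 0.11625 = 0.58125 m (along the plate) below the hinge at the top edge, so the moment about the hinge is M = F × 0.58125 = 3.90435 × 0.58125 = 2.2694 kN·m.
A normal force at the bottom, 0.93 m from the hinge, must supply this moment: P = 2.2694/0.93 = 2.44022 kN.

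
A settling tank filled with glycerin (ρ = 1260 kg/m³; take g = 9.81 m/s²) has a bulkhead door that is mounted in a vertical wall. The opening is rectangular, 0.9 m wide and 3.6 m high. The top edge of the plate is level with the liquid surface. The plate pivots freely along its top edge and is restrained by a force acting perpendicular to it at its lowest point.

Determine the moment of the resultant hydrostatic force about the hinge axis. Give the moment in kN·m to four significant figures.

M ≈ 173.0 kN·m

γ = ρg = 1260 × 9.81 / 1000 = 12.3606 kN/m³.
The centroid lies 3.6/2 = 1.8 m below the top edge, so the centroid depth is h_c = 1.8 m.
A = 0.9 × 3.6 = 3.24 m².
Resultant F = γ·h_c·A = 12.3606 × 1.8 × 3.24 = 72.087 kN.
I_c = b·h³/12 = 0.9 × 3.6³/12 = 3.4992 m⁴.
Centre of pressure: y_p = y_c + I_c/(y_c·A) = 1.8 + 3.4992/(1.8 × 3.24) = 1.8 + 0.6 = 2.4 m along the plane.
The resultant acts 1.8 + 0.6 = 2.4 m (along the plate) below the hinge at the top edge, so the moment about the hinge is M = F × 2.4 = 72.087 × 2.4 = 173.009 kN·m.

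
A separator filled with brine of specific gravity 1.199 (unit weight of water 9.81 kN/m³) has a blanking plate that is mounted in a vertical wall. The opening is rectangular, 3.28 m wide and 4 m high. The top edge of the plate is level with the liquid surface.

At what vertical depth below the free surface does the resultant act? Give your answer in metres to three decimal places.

h_p = 2.667 m

γ = 1.199 × 9.81 = 11.76219 kN/m³.
The centroid lies 4/2 = 2 m below the top edge, so the centroid depth is h_c = 2 m.
A = 3.28 × 4 = 13.12 m².
Resultant F = γ·h_c·A = 11.76219 × 2 × 13.12 = 308.64 kN.
I_c = b·h³/12 = 3.28 × 4³/12 = 17.4933 m⁴.
Centre of pressure: y_p = y_c + I_c/(y_c·A) = 2 + 17.4933/(2 × 13.12) = 2 + 0.666665 = 2.66667 m along the plane.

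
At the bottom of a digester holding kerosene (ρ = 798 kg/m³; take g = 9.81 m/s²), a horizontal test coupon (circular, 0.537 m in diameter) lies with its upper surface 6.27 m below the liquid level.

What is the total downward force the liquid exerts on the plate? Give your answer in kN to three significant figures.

F ≈ 11.1 kN

γ = ρg = 798 × 9.81 / 1000 = 7.82838 kN/m³.
The plate is horizontal, so pressure is uniform at p = γ·h = 7.82838 × 6.27 = 49.0839 kN/m².
A = π(0.2685)² = 0.226484 m².
F = p·A = 49.0839 × 0.226484 = 11.1167 kN.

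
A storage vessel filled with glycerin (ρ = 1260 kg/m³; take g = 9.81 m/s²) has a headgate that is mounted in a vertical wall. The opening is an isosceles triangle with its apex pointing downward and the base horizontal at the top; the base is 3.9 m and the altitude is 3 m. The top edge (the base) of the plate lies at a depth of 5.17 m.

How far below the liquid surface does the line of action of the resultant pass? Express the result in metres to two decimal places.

γ = ρg = 1260 × 9.81 / 1000 = 12.3606 kN/m³.
With the apex down, the centroid sits h/3 = 3/3 = 1 m below the base (the top edge), so the centroid depth is h_c = 5.17 + 1 = 6.17 m.
A = ½ × 3.9 × 3 = 5.85 m².
Resultant F = γ·h_c·A = 12.3606 × 6.17 × 5.85 = 446.15 kN.
I_c = b·h³/36 = 3.9 × 3³/36 = 2.925 m⁴.
Centre of pressure: y_p = y_c + I_c/(y_c·A) = 6.17 + 2.925/(6.17 × 5.85) = 6.17 + 0.0810373 = 6.25104 m along the plane.

h_p = 6.25 m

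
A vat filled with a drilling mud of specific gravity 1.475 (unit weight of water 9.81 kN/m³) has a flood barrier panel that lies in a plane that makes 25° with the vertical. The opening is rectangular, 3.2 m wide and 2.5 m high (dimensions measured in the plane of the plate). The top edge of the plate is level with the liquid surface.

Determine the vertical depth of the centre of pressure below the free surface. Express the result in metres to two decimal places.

γ = 1.475 × 9.81 = 14.46975 kN/m³.
The plate makes 25° with the vertical, i.e. θ = 90° − 25° = 65° to the horizontal. Measuring y along the incline from the free-surface line, vertical depth h = y·sinθ with sinθ = 0.906308.
The centroid lies 2.5/2 = 1.25 m below the top edge, so y_c = 1.25 m and h_c = 1.25 × 0.906308 = 1.13288 m.
A = 3.2 × 2.5 = 8 m².
Resultant F = γ·h_c·A = 14.46975 × 1.13288 × 8 = 131.14 kN.
I_c = b·h³/12 = 3.2 × 2.5³/12 = 4.16667 m⁴.
Centre of pressure: y_p = y_c + I_c/(y_c·A) = 1.25 + 4.16667/(1.25 × 8) = 1.25 + 0.416667 = 1.66667 m along the plane.
Vertically, h_p = y_p·sinθ = 1.66667 × 0.906308 = 1.51052 m.

h_p = 1.51 m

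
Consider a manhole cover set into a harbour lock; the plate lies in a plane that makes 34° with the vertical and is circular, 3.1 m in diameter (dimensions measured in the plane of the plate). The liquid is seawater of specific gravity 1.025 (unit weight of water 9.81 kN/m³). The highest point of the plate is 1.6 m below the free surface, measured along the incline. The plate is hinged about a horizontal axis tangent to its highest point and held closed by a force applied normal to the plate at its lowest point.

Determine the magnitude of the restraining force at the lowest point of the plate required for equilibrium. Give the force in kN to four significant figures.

P ≈ 111.3 kN

γ = 1.025 × 9.81 = 10.05525 kN/m³.
The plate makes 34° with the vertical, i.e. θ = 90° − 34° = 56° to the horizontal. Measuring y along the incline from the free-surface line, vertical depth h = y·sinθ with sinθ = 0.829038.
The centroid is at the centre, 1.55 m below the top of the plate, so y_c = 1.6 + 1.55 = 3.15 m and h_c = 3.15 × 0.829038 = 2.61147 m.
A = π(1.55)² = 7.54768 m².
Resultant F = γ·h_c·A = 10.05525 × 2.61147 × 7.54768 = 198.194 kN.
I_c = πr⁴/4 = π × 1.55⁴/4 = 4.53332 m⁴.
Centre of pressure: y_p = y_c + I_c/(y_c·A) = 3.15 + 4.53332/(3.15 × 7.54768) = 3.15 + 0.190674 = 3.34067 m along the plane.
The resultant acts 1.55 + 0.190674 = 1.74067 m (along the plate) below the hinge at the top edge, so the moment about the hinge is M = F × 1.74067 = 198.194 × 1.74067 = 344.99 kN·m.
A normal force at the bottom, 3.1 m from the hinge, must supply this moment: P = 344.99/3.1 = 111.287 kN.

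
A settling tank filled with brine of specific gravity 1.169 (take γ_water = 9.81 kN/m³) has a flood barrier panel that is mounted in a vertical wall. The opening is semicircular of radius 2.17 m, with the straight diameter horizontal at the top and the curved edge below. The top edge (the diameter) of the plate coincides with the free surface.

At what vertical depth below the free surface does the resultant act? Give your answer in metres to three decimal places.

γ = 1.169 × 9.81 = 11.46789 kN/m³.
The centroid of a semicircle lies 4r/(3π) = 0.920977 m from the diameter, here below the top edge, so the centroid depth is h_c = 0.920977 m.
A = πr²/2 = π × 2.17²/2 = 7.39672 m².
Resultant F = γ·h_c·A = 11.46789 × 0.920977 × 7.39672 = 78.1217 kN.
I_c = (π/8 − 8/(9π))·r⁴ = 0.109757 × 2.17⁴ = 2.43372 m⁴.
Centre of pressure: y_p = y_c + I_c/(y_c·A) = 0.920977 + 2.43372/(0.920977 × 7.39672) = 0.920977 + 0.357259 = 1.27824 m along the plane.

h_p = 1.278 m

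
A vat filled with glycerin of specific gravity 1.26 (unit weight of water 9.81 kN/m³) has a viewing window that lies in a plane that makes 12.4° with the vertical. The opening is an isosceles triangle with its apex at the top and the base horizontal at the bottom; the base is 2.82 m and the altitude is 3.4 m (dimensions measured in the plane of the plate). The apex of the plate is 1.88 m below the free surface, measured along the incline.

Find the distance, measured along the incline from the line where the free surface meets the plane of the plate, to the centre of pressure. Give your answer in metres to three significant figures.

y_p = 4.30 m

γ = 1.26 × 9.81 = 12.3606 kN/m³.
The plate makes 12.4° with the vertical, i.e. θ = 90° − 12.4° = 77.6° to the horizontal. Measuring y along the incline from the free-surface line, vertical depth h = y·sinθ with sinθ = 0.976672.
With the apex up, the centroid sits 2h/3 = 2 × 3.4/3 = 2.26667 m below the apex, so y_c = 1.88 + 2.26667 = 4.14667 m and h_c = 4.14667 × 0.976672 = 4.04994 m.
A = ½ × 2.82 × 3.4 = 4.794 m².
Resultant F = γ·h_c·A = 12.3606 × 4.04994 × 4.794 = 239.986 kN.
I_c = b·h³/36 = 2.82 × 3.4³/36 = 3.07881 m⁴.
Centre of pressure: y_p = y_c + I_c/(y_c·A) = 4.14667 + 3.07881/(4.14667 × 4.794) = 4.14667 + 0.154876 = 4.30155 m along the plane.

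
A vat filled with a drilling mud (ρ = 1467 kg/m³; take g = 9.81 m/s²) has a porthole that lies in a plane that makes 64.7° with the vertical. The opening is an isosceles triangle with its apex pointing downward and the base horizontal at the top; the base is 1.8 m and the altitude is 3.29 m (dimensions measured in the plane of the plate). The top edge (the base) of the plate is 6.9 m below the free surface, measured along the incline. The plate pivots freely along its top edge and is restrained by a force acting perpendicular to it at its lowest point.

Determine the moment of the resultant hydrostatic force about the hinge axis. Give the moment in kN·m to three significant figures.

γ = ρg = 1467 × 9.81 / 1000 = 14.39127 kN/m³.
The plate makes 64.7° with the vertical, i.e. θ = 90° − 64.7° = 25.3° to the horizontal. Measuring y along the incline from the free-surface line, vertical depth h = y·sinθ with sinθ = 0.427358.
With the apex down, the centroid sits h/3 = 3.29/3 = 1.09667 m below the base (the top edge), so y_c = 6.9 + 1.09667 = 7.99667 m and h_c = 7.99667 × 0.427358 = 3.41744 m.
A = ½ × 1.8 × 3.29 = 2.961 m².
Resultant F = γ·h_c·A = 14.39127 × 3.41744 × 2.961 = 145.626 kN.
I_c = b·h³/36 = 1.8 × 3.29³/36 = 1.78056 m⁴.
Centre of pressure: y_p = y_c + I_c/(y_c·A) = 7.99667 + 1.78056/(7.99667 × 2.961) = 7.99667 + 0.0751985 = 8.07187 m along the plane.
The resultant acts 1.09667 + 0.0751985 = 1.17187 m (along the plate) below the hinge at the top edge, so the moment about the hinge is M = F × 1.17187 = 145.626 × 1.17187 = 170.655 kN·m.

M ≈ 171 kN·m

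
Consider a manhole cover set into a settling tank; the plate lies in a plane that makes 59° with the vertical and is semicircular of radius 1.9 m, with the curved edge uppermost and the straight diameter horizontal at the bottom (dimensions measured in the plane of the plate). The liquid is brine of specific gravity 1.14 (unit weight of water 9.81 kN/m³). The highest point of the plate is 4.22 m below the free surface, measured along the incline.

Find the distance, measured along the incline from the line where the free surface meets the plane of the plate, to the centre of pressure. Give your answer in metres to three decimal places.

γ = 1.14 × 9.81 = 11.1834 kN/m³.
The plate makes 59° with the vertical, i.e. θ = 90° − 59° = 31° to the horizontal. Measuring y along the incline from the free-surface line, vertical depth h = y·sinθ with sinθ = 0.515038.
The centroid lies 4r/(3π) = 0.806385 m above the diameter, so r − 4r/(3π) = 1.9 − 0.806385 = 1.09361 m below the topmost point, so y_c = 4.22 + 1.09361 = 5.31361 m and h_c = 5.31361 × 0.515038 = 2.73671 m.
A = πr²/2 = π × 1.9²/2 = 5.67057 m².
Resultant F = γ·h_c·A = 11.1834 × 2.73671 × 5.67057 = 173.552 kN.
I_c = (π/8 − 8/(9π))·r⁴ = 0.109757 × 1.9⁴ = 1.43036 m⁴.
Centre of pressure: y_p = y_c + I_c/(y_c·A) = 5.31361 + 1.43036/(5.31361 × 5.67057) = 5.31361 + 0.0474711 = 5.36108 m along the plane.

y_p = 5.361 m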